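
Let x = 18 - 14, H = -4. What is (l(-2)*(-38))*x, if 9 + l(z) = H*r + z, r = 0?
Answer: 1672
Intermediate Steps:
l(z) = -9 + z (l(z) = -9 + (-4*0 + z) = -9 + (0 + z) = -9 + z)
x = 4
(l(-2)*(-38))*x = ((-9 - 2)*(-38))*4 = -11*(-38)*4 = 418*4 = 1672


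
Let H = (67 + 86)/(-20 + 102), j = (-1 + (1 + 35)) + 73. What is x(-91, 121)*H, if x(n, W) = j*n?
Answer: -751842/41 ≈ -18338.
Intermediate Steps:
j = 108 (j = (-1 + 36) + 73 = 35 + 73 = 108)
x(n, W) = 108*n
H = 153/82 ≈ 1.8659
x(-91, 121)*H = (108*(-91))*(153/82) = -9828*153/82 = -751842/41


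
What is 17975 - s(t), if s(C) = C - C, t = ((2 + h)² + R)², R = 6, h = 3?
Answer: 17975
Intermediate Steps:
t = 961 (t = ((2 + 3)² + 6)² = (5² + 6)² = (25 + 6)² = 31² = 961)
s(C) = 0
17975 - s(t) = 17975 - 1*0 = 17975 + 0 = 17975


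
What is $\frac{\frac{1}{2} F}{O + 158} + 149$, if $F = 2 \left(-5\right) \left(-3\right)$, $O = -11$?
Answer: $\frac{7306}{49} \approx 149.1$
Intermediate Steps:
$F = 30$ ($F = \left(-10\right) \left(-3\right) = 30$)
$\frac{\frac{1}{2} F}{O + 158} + 149 = \frac{\frac{1}{2} \cdot 30}{-11 + 158} + 149 = \frac{\frac{1}{2} \cdot 30}{147} + 149 = 15 \cdot \frac{1}{147} + 149 = \frac{5}{49} + 149 = \frac{7306}{49}$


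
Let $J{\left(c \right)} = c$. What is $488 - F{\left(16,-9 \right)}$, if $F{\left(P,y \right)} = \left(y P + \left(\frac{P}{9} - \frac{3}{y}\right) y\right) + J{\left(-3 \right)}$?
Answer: $654$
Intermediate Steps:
$F{\left(P,y \right)} = -3 + P y + y \left(- \frac{3}{y} + \frac{P}{9}\right)$ ($F{\left(P,y \right)} = \left(y P + \left(\frac{P}{9} - \frac{3}{y}\right) y\right) - 3 = \left(P y + \left(P \frac{1}{9} - \frac{3}{y}\right) y\right) - 3 = \left(P y + \left(\frac{P}{9} - \frac{3}{y}\right) y\right) - 3 = \left(P y + \left(- \frac{3}{y} + \frac{P}{9}\right) y\right) - 3 = \left(P y + y \left(- \frac{3}{y} + \frac{P}{9}\right)\right) - 3 = -3 + P y + y \left(- \frac{3}{y} + \frac{P}{9}\right)$)
$488 - F{\left(16,-9 \right)} = 488 - \left(-6 + \frac{10}{9} \cdot 16 \left(-9\right)\right) = 488 - \left(-6 - 160\right) = 488 - -166 = 488 + 166 = 654$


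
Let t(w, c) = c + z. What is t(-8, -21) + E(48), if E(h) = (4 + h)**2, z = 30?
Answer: 2713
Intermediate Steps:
t(w, c) = 30 + c (t(w, c) = c + 30 = 30 + c)
t(-8, -21) + E(48) = (30 - 21) + (4 + 48)**2 = 9 + 52**2 = 9 + 2704 = 2713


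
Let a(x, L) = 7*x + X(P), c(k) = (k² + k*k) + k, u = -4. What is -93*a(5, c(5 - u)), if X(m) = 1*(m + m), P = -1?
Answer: -3069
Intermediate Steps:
X(m) = 2*m (X(m) = 1*(2*m) = 2*m)
c(k) = k + 2*k² (c(k) = (k² + k²) + k = 2*k² + k = k + 2*k²)
a(x, L) = -2 + 7*x (a(x, L) = 7*x + 2*(-1) = 7*x - 2 = -2 + 7*x)
-93*a(5, c(5 - u)) = -93*(-2 + 7*5) = -93*(-2 + 35) = -93*33 = -3069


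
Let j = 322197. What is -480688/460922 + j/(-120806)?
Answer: -14755548583/3977295938 ≈ -3.7099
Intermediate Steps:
-480688/460922 + j/(-120806) = -480688/460922 + 322197/(-120806) = -480688*1/460922 + 322197*(-1/120806) = -240344/230461 - 322197/120806 = -14755548583/3977295938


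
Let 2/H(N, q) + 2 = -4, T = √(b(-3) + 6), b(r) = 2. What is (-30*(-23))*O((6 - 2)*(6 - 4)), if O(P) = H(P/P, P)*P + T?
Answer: -1840 + 1380*√2 ≈ 111.61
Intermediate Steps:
T = 2*√2 (T = √(2 + 6) = √8 = 2*√2 ≈ 2.8284)
H(N, q) = -⅓ (H(N, q) = 2/(-2 - 4) = 2/(-6) = 2*(-⅙) = -⅓)
O(P) = 2*√2 - P/3 (O(P) = -P/3 + 2*√2 = 2*√2 - P/3)
(-30*(-23))*O((6 - 2)*(6 - 4)) = (-30*(-23))*(2*√2 - (6 - 2)*(6 - 4)/3) = 690*(2*√2 - 4*2/3) = 690*(2*√2 - ⅓*8) = 690*(2*√2 - 8/3) = 690*(-8/3 + 2*√2) = -1840 + 1380*√2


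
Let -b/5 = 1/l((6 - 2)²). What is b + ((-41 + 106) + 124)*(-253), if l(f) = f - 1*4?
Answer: -573809/12 ≈ -47817.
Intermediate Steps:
l(f) = -4 + f (l(f) = f - 4 = -4 + f)
b = -5/12 (b = -5/(-4 + (6 - 2)²) = -5/(-4 + 4²) = -5/(-4 + 16) = -5/12 ≈ -0.41667)
b + ((-41 + 106) + 124)*(-253) = -5/12 + ((-41 + 106) + 124)*(-253) = -5/12 + (65 + 124)*(-253) = -5/12 + 189*(-253) = -5/12 - 47817 = -573809/12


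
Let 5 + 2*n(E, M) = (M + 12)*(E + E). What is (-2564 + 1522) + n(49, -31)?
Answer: -3951/2 ≈ -1975.5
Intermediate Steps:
n(E, M) = -5/2 + E*(12 + M) (n(E, M) = -5/2 + ((M + 12)*(E + E))/2 = -5/2 + ((12 + M)*(2*E))/2 = -5/2 + (2*E*(12 + M))/2 = -5/2 + E*(12 + M))
(-2564 + 1522) + n(49, -31) = (-2564 + 1522) + (-5/2 + 12*49 + 49*(-31)) = -1042 + (-5/2 + 588 - 1519) = -1042 - 1867/2 = -3951/2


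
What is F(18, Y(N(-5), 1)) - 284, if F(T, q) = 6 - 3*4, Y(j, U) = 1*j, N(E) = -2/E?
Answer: -290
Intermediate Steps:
Y(j, U) = j
F(T, q) = -6 (F(T, q) = 6 - 12 = -6)
F(18, Y(N(-5), 1)) - 284 = -6 - 284 = -290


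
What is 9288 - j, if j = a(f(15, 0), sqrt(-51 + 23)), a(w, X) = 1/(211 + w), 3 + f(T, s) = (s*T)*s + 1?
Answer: 1941191/209 ≈ 9288.0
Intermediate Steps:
f(T, s) = -2 + T*s**2 (f(T, s) = -3 + ((s*T)*s + 1) = -3 + ((T*s)*s + 1) = -3 + (T*s**2 + 1) = -3 + (1 + T*s**2) = -2 + T*s**2)
j = 1/209 (j = 1/(211 + (-2 + 15*0**2)) = 1/(211 + (-2 + 15*0)) = 1/(211 + (-2 + 0)) = 1/(211 - 2) = 1/209 ≈ 0.0047847)
9288 - j = 9288 - 1*1/209 = 9288 - 1/209 = 1941191/209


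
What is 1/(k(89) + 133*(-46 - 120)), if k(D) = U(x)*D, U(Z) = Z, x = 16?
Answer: -1/20654 ≈ -4.8417e-5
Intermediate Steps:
k(D) = 16*D
1/(k(89) + 133*(-46 - 120)) = 1/(16*89 + 133*(-46 - 120)) = 1/(1424 + 133*(-166)) = 1/(1424 - 22078) = 1/(-20654) = -1/20654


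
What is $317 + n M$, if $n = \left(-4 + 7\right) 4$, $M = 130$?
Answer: $1877$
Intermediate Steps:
$n = 12$ ($n = 3 \cdot 4 = 12$)
$317 + n M = 317 + 12 \cdot 130 = 317 + 1560 = 1877$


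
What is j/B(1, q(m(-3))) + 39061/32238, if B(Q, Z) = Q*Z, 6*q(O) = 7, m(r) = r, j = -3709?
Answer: -717151025/225666 ≈ -3177.9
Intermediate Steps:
q(O) = 7/6 (q(O) = (⅙)*7 = 7/6)
j/B(1, q(m(-3))) + 39061/32238 = -3709/(1*(7/6)) + 39061/32238 = -3709/7/6 + 39061*(1/32238) = -3709*6/7 + 39061/32238 = -22254/7 + 39061/32238 = -717151025/225666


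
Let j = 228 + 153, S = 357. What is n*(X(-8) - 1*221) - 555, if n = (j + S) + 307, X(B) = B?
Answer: -239860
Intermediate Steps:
j = 381
n = 1045 (n = (381 + 357) + 307 = 738 + 307 = 1045)
n*(X(-8) - 1*221) - 555 = 1045*(-8 - 1*221) - 555 = 1045*(-8 - 221) - 555 = 1045*(-229) - 555 = -239305 - 555 = -239860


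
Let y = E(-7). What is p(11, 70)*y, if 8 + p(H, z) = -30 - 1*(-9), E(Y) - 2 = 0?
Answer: -58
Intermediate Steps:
E(Y) = 2 (E(Y) = 2 + 0 = 2)
p(H, z) = -29 (p(H, z) = -8 + (-30 - 1*(-9)) = -8 + (-30 + 9) = -8 - 21 = -29)
y = 2
p(11, 70)*y = -29*2 = -58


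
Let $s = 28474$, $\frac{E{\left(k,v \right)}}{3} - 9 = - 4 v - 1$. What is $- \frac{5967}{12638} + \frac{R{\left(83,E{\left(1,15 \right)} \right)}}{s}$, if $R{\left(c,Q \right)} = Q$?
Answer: $- \frac{85937943}{179927206} \approx -0.47763$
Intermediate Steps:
$E{\left(k,v \right)} = 24 - 12 v$ ($E{\left(k,v \right)} = 27 + 3 \left(- 4 v - 1\right) = 27 + 3 \left(-1 - 4 v\right) = 27 - \left(3 + 12 v\right) = 24 - 12 v$)
$- \frac{5967}{12638} + \frac{R{\left(83,E{\left(1,15 \right)} \right)}}{s} = - \frac{5967}{12638} + \frac{24 - 180}{28474} = \left(-5967\right) \frac{1}{12638} + \left(24 - 180\right) \frac{1}{28474} = - \frac{5967}{12638} - \frac{78}{14237} = - \frac{85937943}{179927206}$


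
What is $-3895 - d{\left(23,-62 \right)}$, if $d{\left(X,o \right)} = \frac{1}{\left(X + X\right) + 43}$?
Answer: $- \frac{346656}{89} \approx -3895.0$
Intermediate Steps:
$d{\left(X,o \right)} = \frac{1}{43 + 2 X}$ ($d{\left(X,o \right)} = \frac{1}{2 X + 43} = \frac{1}{43 + 2 X}$)
$-3895 - d{\left(23,-62 \right)} = -3895 - \frac{1}{43 + 2 \cdot 23} = -3895 - \frac{1}{43 + 46} = -3895 - \frac{1}{89} = - \frac{346656}{89}$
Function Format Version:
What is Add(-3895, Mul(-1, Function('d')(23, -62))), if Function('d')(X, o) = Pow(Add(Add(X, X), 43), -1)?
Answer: Rational(-346656, 89) ≈ -3895.0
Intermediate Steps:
Function('d')(X, o) = Pow(Add(43, Mul(2, X)), -1) (Function('d')(X, o) = Pow(Add(Mul(2, X), 43), -1) = Pow(Add(43, Mul(2, X)), -1))
Add(-3895, Mul(-1, Function('d')(23, -62))) = Add(-3895, Mul(-1, Pow(Add(43, Mul(2, 23)), -1))) = Add(-3895, Mul(-1, Pow(Add(43, 46), -1))) = Add(-3895, Mul(-1, Pow(89, -1))) = Add(-3895, Mul(-1, Rational(1, 89))) = Add(-3895, Rational(-1, 89)) = Rational(-346656, 89)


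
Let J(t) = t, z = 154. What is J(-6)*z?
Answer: -924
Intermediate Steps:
J(-6)*z = -6*154 = -924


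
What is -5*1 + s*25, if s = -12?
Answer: -305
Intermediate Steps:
-5*1 + s*25 = -5*1 - 12*25 = -5 - 300 = -305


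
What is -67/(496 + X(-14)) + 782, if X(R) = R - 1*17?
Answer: 363563/465 ≈ 781.86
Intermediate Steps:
X(R) = -17 + R (X(R) = R - 17 = -17 + R)
-67/(496 + X(-14)) + 782 = -67/(496 + (-17 - 14)) + 782 = -67/(496 - 31) + 782 = -67/465 + 782 = 363563/465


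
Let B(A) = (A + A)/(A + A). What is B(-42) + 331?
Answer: 332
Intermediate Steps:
B(A) = 1 (B(A) = (2*A)/((2*A)) = (2*A)*(1/(2*A)) = 1)
B(-42) + 331 = 1 + 331 = 332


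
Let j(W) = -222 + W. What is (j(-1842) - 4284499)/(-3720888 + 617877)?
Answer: 4286563/3103011 ≈ 1.3814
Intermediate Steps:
(j(-1842) - 4284499)/(-3720888 + 617877) = ((-222 - 1842) - 4284499)/(-3720888 + 617877) = (-2064 - 4284499)/(-3103011) = -4286563*(-1/3103011) = 4286563/3103011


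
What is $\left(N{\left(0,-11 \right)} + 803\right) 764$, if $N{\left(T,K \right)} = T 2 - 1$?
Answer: $612728$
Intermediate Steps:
$N{\left(T,K \right)} = -1 + 2 T$ ($N{\left(T,K \right)} = 2 T - 1 = -1 + 2 T$)
$\left(N{\left(0,-11 \right)} + 803\right) 764 = \left(\left(-1 + 2 \cdot 0\right) + 803\right) 764 = \left(\left(-1 + 0\right) + 803\right) 764 = \left(-1 + 803\right) 764 = 802 \cdot 764 = 612728$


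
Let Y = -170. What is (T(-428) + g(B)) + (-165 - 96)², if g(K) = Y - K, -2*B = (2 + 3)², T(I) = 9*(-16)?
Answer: 135639/2 ≈ 67820.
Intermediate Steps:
T(I) = -144
B = -25/2 (B = -(2 + 3)²/2 = -½*5² = -½*25 = -25/2 ≈ -12.500)
g(K) = -170 - K
(T(-428) + g(B)) + (-165 - 96)² = (-144 + (-170 - 1*(-25/2))) + (-165 - 96)² = (-144 + (-170 + 25/2)) + (-261)² = (-144 - 315/2) + 68121 = -603/2 + 68121 = 135639/2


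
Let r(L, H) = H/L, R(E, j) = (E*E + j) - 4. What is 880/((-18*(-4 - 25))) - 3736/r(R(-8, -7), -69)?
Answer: 17236816/6003 ≈ 2871.4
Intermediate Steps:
R(E, j) = -4 + j + E² (R(E, j) = (E² + j) - 4 = (j + E²) - 4 = -4 + j + E²)
880/((-18*(-4 - 25))) - 3736/r(R(-8, -7), -69) = 880/((-18*(-4 - 25))) - 3736/((-69/(-4 - 7 + (-8)²))) = 880/((-18*(-29))) - 3736/((-69/(-4 - 7 + 64))) = 880/522 - 3736/((-69/53)) = 880*(1/522) - 3736/((-69*1/53)) = 440/261 - 3736/(-69/53) = 440/261 - 3736*(-53/69) = 440/261 + 198008/69 = 17236816/6003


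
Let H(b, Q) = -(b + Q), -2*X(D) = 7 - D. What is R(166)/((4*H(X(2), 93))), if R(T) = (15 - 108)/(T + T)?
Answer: 93/120184 ≈ 0.00077381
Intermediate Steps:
X(D) = -7/2 + D/2 (X(D) = -(7 - D)/2 = -7/2 + D/2)
H(b, Q) = -Q - b (H(b, Q) = -(Q + b) = -Q - b)
R(T) = -93/(2*T) (R(T) = -93*1/(2*T) = -93/(2*T))
R(166)/((4*H(X(2), 93))) = (-93/2/166)/((4*(-1*93 - (-7/2 + (1/2)*2)))) = (-93/2*1/166)/((4*(-93 - (-7/2 + 1)))) = -93*1/(4*(-93 - 1*(-5/2)))/332 = -93*1/(4*(-93 + 5/2))/332 = -93/(332*(4*(-181/2))) = -93/332/(-362) = -93/332*(-1/362) = 93/120184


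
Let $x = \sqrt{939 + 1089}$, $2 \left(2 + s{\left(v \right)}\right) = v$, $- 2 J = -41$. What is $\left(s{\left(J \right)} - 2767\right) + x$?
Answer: $- \frac{11035}{4} + 26 \sqrt{3} \approx -2713.7$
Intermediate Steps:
$J = \frac{41}{2}$ ($J = \left(- \frac{1}{2}\right) \left(-41\right) = \frac{41}{2} \approx 20.5$)
$s{\left(v \right)} = -2 + \frac{v}{2}$
$x = 26 \sqrt{3}$ ($x = \sqrt{2028} = 26 \sqrt{3} \approx 45.033$)
$\left(s{\left(J \right)} - 2767\right) + x = \left(\left(-2 + \frac{1}{2} \cdot \frac{41}{2}\right) - 2767\right) + 26 \sqrt{3} = \left(\left(-2 + \frac{41}{4}\right) - 2767\right) + 26 \sqrt{3} = \left(\frac{33}{4} - 2767\right) + 26 \sqrt{3} = - \frac{11035}{4} + 26 \sqrt{3}$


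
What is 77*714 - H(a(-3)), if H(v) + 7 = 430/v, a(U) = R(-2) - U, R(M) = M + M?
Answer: 55415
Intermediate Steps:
R(M) = 2*M
a(U) = -4 - U (a(U) = 2*(-2) - U = -4 - U)
H(v) = -7 + 430/v
77*714 - H(a(-3)) = 77*714 - (-7 + 430/(-4 - 1*(-3))) = 54978 - (-7 + 430/(-4 + 3)) = 54978 - (-7 + 430/(-1)) = 54978 - (-7 + 430*(-1)) = 54978 - (-7 - 430) = 54978 - 1*(-437) = 54978 + 437 = 55415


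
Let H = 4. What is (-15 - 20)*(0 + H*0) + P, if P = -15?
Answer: -15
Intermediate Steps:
(-15 - 20)*(0 + H*0) + P = (-15 - 20)*(0 + 4*0) - 15 = -35*(0 + 0) - 15 = -35*0 - 15 = 0 - 15 = -15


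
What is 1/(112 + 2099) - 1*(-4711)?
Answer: 10416022/2211 ≈ 4711.0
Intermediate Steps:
1/(112 + 2099) - 1*(-4711) = 1/2211 + 4711 = 10416022/2211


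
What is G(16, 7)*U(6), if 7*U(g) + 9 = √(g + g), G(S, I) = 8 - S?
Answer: 72/7 - 16*√3/7 ≈ 6.3267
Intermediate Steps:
U(g) = -9/7 + √2*√g/7 (U(g) = -9/7 + √(g + g)/7 = -9/7 + √(2*g)/7 = -9/7 + (√2*√g)/7 = -9/7 + √2*√g/7)
G(16, 7)*U(6) = (8 - 1*16)*(-9/7 + √2*√6/7) = (8 - 16)*(-9/7 + 2*√3/7) = -8*(-9/7 + 2*√3/7) = 72/7 - 16*√3/7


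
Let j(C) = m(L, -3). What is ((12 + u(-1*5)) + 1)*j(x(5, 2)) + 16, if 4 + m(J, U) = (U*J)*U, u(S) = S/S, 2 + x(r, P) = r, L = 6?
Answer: 716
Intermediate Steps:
x(r, P) = -2 + r
u(S) = 1
m(J, U) = -4 + J*U**2 (m(J, U) = -4 + (U*J)*U = -4 + (J*U)*U = -4 + J*U**2)
j(C) = 50 (j(C) = -4 + 6*(-3)**2 = -4 + 6*9 = -4 + 54 = 50)
((12 + u(-1*5)) + 1)*j(x(5, 2)) + 16 = ((12 + 1) + 1)*50 + 16 = (13 + 1)*50 + 16 = 14*50 + 16 = 700 + 16 = 716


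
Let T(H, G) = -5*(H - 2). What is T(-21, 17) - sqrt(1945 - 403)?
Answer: 115 - sqrt(1542) ≈ 75.732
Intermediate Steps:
T(H, G) = 10 - 5*H (T(H, G) = -5*(-2 + H) = 10 - 5*H)
T(-21, 17) - sqrt(1945 - 403) = (10 - 5*(-21)) - sqrt(1945 - 403) = (10 + 105) - sqrt(1542) = 115 - sqrt(1542)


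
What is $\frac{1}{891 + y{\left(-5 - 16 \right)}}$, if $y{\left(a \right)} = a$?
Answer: $\frac{1}{870} \approx 0.0011494$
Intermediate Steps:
$\frac{1}{891 + y{\left(-5 - 16 \right)}} = \frac{1}{891 - 21} = \frac{1}{870}$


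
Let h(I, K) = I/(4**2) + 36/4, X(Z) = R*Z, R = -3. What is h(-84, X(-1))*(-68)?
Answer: -255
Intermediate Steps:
X(Z) = -3*Z
h(I, K) = 9 + I/16 (h(I, K) = I/16 + 36*(1/4) = I*(1/16) + 9 = I/16 + 9 = 9 + I/16)
h(-84, X(-1))*(-68) = (9 + (1/16)*(-84))*(-68) = (9 - 21/4)*(-68) = (15/4)*(-68) = -255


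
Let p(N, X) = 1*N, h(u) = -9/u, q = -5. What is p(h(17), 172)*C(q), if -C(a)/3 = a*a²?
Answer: -3375/17 ≈ -198.53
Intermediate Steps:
p(N, X) = N
C(a) = -3*a³ (C(a) = -3*a*a² = -3*a³)
p(h(17), 172)*C(q) = (-9/17)*(-3*(-5)³) = (-9*1/17)*(-3*(-125)) = -9/17*375 = -3375/17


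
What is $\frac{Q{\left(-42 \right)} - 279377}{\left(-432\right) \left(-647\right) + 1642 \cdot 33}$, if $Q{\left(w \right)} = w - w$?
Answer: $- \frac{39911}{47670} \approx -0.83724$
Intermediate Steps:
$Q{\left(w \right)} = 0$
$\frac{Q{\left(-42 \right)} - 279377}{\left(-432\right) \left(-647\right) + 1642 \cdot 33} = \frac{0 - 279377}{\left(-432\right) \left(-647\right) + 1642 \cdot 33} = - \frac{279377}{279504 + 54186} = - \frac{279377}{333690} = \left(-279377\right) \frac{1}{333690} = - \frac{39911}{47670}$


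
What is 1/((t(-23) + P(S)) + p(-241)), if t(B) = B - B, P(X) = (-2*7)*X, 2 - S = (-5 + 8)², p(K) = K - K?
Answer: 1/98 ≈ 0.010204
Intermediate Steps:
p(K) = 0
S = -7 (S = 2 - (-5 + 8)² = 2 - 1*3² = 2 - 1*9 = 2 - 9 = -7)
P(X) = -14*X
t(B) = 0
1/((t(-23) + P(S)) + p(-241)) = 1/((0 - 14*(-7)) + 0) = 1/((0 + 98) + 0) = 1/(98 + 0) = 1/98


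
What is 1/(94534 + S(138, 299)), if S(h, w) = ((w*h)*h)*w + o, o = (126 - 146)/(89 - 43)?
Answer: 23/39160885084 ≈ 5.8732e-10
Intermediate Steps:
o = -10/23 (o = -20/46 = -20*1/46 = -10/23 ≈ -0.43478)
S(h, w) = -10/23 + h²*w² (S(h, w) = ((w*h)*h)*w - 10/23 = ((h*w)*h)*w - 10/23 = (w*h²)*w - 10/23 = h²*w² - 10/23 = -10/23 + h²*w²)
1/(94534 + S(138, 299)) = 1/(94534 + (-10/23 + 138²*299²)) = 1/(94534 + (-10/23 + 19044*89401)) = 1/(94534 + (-10/23 + 1702552644)) = 1/(94534 + 39158710802/23) = 1/(39160885084/23) = 23/39160885084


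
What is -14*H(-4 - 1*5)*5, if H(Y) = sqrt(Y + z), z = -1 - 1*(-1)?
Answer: -210*I ≈ -210.0*I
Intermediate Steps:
z = 0 (z = -1 + 1 = 0)
H(Y) = sqrt(Y) (H(Y) = sqrt(Y + 0) = sqrt(Y))
-14*H(-4 - 1*5)*5 = -14*sqrt(-4 - 1*5)*5 = -14*sqrt(-4 - 5)*5 = -42*I*5 = -210*I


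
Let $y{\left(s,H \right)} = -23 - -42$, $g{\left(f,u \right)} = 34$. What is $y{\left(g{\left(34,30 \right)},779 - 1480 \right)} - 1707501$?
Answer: $-1707482$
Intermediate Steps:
$y{\left(s,H \right)} = 19$ ($y{\left(s,H \right)} = -23 + 42 = 19$)
$y{\left(g{\left(34,30 \right)},779 - 1480 \right)} - 1707501 = 19 - 1707501 = -1707482$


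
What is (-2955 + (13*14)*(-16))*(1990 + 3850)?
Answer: -34263280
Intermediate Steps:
(-2955 + (13*14)*(-16))*(1990 + 3850) = (-2955 + 182*(-16))*5840 = (-2955 - 2912)*5840 = -5867*5840 = -34263280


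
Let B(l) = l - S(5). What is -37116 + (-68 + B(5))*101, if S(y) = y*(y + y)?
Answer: -48529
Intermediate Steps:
S(y) = 2*y² (S(y) = y*(2*y) = 2*y²)
B(l) = -50 + l (B(l) = l - 2*5² = l - 2*25 = l - 1*50 = l - 50 = -50 + l)
-37116 + (-68 + B(5))*101 = -37116 + (-68 + (-50 + 5))*101 = -37116 + (-68 - 45)*101 = -37116 - 113*101 = -37116 - 11413 = -48529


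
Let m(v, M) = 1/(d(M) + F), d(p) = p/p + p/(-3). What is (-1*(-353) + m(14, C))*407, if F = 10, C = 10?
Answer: 3305654/23 ≈ 1.4372e+5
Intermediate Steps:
d(p) = 1 - p/3 (d(p) = 1 + p*(-1/3) = 1 - p/3)
m(v, M) = 1/(11 - M/3) (m(v, M) = 1/((1 - M/3) + 10) = 1/(11 - M/3))
(-1*(-353) + m(14, C))*407 = (-1*(-353) - 3/(-33 + 10))*407 = (353 - 3/(-23))*407 = (353 - 3*(-1/23))*407 = (353 + 3/23)*407 = (8122/23)*407 = 3305654/23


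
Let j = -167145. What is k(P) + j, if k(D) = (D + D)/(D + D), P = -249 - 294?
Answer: -167144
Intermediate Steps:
P = -543
k(D) = 1 (k(D) = (2*D)/((2*D)) = (2*D)*(1/(2*D)) = 1)
k(P) + j = 1 - 167145 = -167144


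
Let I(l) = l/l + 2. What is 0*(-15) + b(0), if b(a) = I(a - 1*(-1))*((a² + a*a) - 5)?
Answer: -15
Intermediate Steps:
I(l) = 3 (I(l) = 1 + 2 = 3)
b(a) = -15 + 6*a² (b(a) = 3*((a² + a*a) - 5) = 3*((a² + a²) - 5) = 3*(2*a² - 5) = 3*(-5 + 2*a²) = -15 + 6*a²)
0*(-15) + b(0) = 0*(-15) + (-15 + 6*0²) = 0 + (-15 + 6*0) = 0 + (-15 + 0) = 0 - 15 = -15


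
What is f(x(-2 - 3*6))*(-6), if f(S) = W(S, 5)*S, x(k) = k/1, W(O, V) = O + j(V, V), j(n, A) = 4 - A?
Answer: -2520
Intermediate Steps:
W(O, V) = 4 + O - V (W(O, V) = O + (4 - V) = 4 + O - V)
x(k) = k (x(k) = k*1 = k)
f(S) = S*(-1 + S) (f(S) = (4 + S - 1*5)*S = (4 + S - 5)*S = (-1 + S)*S = S*(-1 + S))
f(x(-2 - 3*6))*(-6) = ((-2 - 3*6)*(-1 + (-2 - 3*6)))*(-6) = ((-2 - 1*18)*(-1 + (-2 - 1*18)))*(-6) = ((-2 - 18)*(-1 + (-2 - 18)))*(-6) = -20*(-1 - 20)*(-6) = -20*(-21)*(-6) = 420*(-6) = -2520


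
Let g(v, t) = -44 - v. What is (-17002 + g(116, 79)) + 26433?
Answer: 9271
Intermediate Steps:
(-17002 + g(116, 79)) + 26433 = (-17002 + (-44 - 1*116)) + 26433 = (-17002 + (-44 - 116)) + 26433 = (-17002 - 160) + 26433 = -17162 + 26433 = 9271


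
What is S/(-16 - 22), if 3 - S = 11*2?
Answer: 1/2 ≈ 0.50000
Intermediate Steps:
S = -19 (S = 3 - 11*2 = 3 - 1*22 = 3 - 22 = -19)
S/(-16 - 22) = -19/(-16 - 22) = -19/(-38) = -1/38*(-19) = 1/2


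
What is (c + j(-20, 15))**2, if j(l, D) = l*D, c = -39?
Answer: 114921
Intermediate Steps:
j(l, D) = D*l
(c + j(-20, 15))**2 = (-39 + 15*(-20))**2 = (-39 - 300)**2 = (-339)**2 = 114921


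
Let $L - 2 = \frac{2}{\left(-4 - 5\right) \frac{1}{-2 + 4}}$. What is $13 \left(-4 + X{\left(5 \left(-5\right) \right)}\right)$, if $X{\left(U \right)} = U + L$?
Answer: $- \frac{3211}{9} \approx -356.78$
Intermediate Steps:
$L = \frac{14}{9}$ ($L = 2 + \frac{2}{\left(-4 - 5\right) \frac{1}{-2 + 4}} = 2 + \frac{2}{\left(-9\right) \frac{1}{2}} = 2 + \frac{2}{- \frac{9}{2}} = 2 + 2 \left(- \frac{2}{9}\right) = 2 - \frac{4}{9} = \frac{14}{9} \approx 1.5556$)
$X{\left(U \right)} = \frac{14}{9} + U$ ($X{\left(U \right)} = U + \frac{14}{9} = \frac{14}{9} + U$)
$13 \left(-4 + X{\left(5 \left(-5\right) \right)}\right) = 13 \left(-4 + \left(\frac{14}{9} + 5 \left(-5\right)\right)\right) = 13 \left(-4 + \left(\frac{14}{9} - 25\right)\right) = 13 \left(-4 - \frac{211}{9}\right) = 13 \left(- \frac{247}{9}\right) = - \frac{3211}{9}$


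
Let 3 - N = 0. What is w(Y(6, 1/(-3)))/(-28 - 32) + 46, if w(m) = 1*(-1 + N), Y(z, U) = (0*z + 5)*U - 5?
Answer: 1379/30 ≈ 45.967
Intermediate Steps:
N = 3 (N = 3 - 1*0 = 3 + 0 = 3)
Y(z, U) = -5 + 5*U (Y(z, U) = (0 + 5)*U - 5 = 5*U - 5 = -5 + 5*U)
w(m) = 2 (w(m) = 1*(-1 + 3) = 1*2 = 2)
w(Y(6, 1/(-3)))/(-28 - 32) + 46 = 2/(-28 - 32) + 46 = 2/(-60) + 46 = 2*(-1/60) + 46 = -1/30 + 46 = 1379/30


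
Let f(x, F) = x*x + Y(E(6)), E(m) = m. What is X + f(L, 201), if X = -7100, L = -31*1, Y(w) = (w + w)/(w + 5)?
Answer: -67517/11 ≈ -6137.9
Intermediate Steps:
Y(w) = 2*w/(5 + w) (Y(w) = (2*w)/(5 + w) = 2*w/(5 + w))
L = -31
f(x, F) = 12/11 + x² (f(x, F) = x*x + 2*6/(5 + 6) = x² + 2*6/11 = x² + 2*6*(1/11) = x² + 12/11 = 12/11 + x²)
X + f(L, 201) = -7100 + (12/11 + (-31)²) = -7100 + (12/11 + 961) = -7100 + 10583/11 = -67517/11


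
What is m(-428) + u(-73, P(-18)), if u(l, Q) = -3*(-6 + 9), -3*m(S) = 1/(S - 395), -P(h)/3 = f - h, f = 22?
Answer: -22220/2469 ≈ -8.9996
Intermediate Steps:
P(h) = -66 + 3*h (P(h) = -3*(22 - h) = -66 + 3*h)
m(S) = -1/(3*(-395 + S)) (m(S) = -1/(3*(S - 395)) = -1/(3*(-395 + S)))
u(l, Q) = -9 (u(l, Q) = -3*3 = -9)
m(-428) + u(-73, P(-18)) = -1/(-1185 + 3*(-428)) - 9 = -1/(-1185 - 1284) - 9 = -1/(-2469) - 9 = -1*(-1/2469) - 9 = 1/2469 - 9 = -22220/2469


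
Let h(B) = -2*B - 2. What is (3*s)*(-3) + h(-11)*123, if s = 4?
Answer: 2424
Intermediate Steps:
h(B) = -2 - 2*B
(3*s)*(-3) + h(-11)*123 = (3*4)*(-3) + (-2 - 2*(-11))*123 = 12*(-3) + (-2 + 22)*123 = -36 + 20*123 = -36 + 2460 = 2424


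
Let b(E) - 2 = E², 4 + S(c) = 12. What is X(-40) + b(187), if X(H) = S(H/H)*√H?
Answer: 34971 + 16*I*√10 ≈ 34971.0 + 50.596*I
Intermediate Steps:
S(c) = 8 (S(c) = -4 + 12 = 8)
X(H) = 8*√H
b(E) = 2 + E²
X(-40) + b(187) = 8*√(-40) + (2 + 187²) = 8*(2*I*√10) + (2 + 34969) = 16*I*√10 + 34971 = 34971 + 16*I*√10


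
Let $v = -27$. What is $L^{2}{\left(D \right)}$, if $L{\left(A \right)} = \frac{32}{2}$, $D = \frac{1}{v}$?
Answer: $256$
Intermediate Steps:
$D = - \frac{1}{27}$ ($D = \frac{1}{-27} = - \frac{1}{27} \approx -0.037037$)
$L{\left(A \right)} = 16$ ($L{\left(A \right)} = 32 \cdot \frac{1}{2} = 16$)
$L^{2}{\left(D \right)} = 16^{2} = 256$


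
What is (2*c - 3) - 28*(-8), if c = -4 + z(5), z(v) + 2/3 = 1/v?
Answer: 3181/15 ≈ 212.07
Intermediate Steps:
z(v) = -⅔ + 1/v
c = -67/15 (c = -4 + (-⅔ + 1/5) = -4 + (-⅔ + ⅕) = -4 - 7/15 = -67/15 ≈ -4.4667)
(2*c - 3) - 28*(-8) = (2*(-67/15) - 3) - 28*(-8) = (-134/15 - 3) + 224 = -179/15 + 224 = 3181/15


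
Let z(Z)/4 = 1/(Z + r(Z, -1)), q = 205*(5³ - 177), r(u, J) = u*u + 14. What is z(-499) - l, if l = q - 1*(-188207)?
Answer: -11030817562/62129 ≈ -1.7755e+5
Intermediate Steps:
r(u, J) = 14 + u² (r(u, J) = u² + 14 = 14 + u²)
q = -10660 (q = 205*(125 - 177) = 205*(-52) = -10660)
z(Z) = 4/(14 + Z + Z²) (z(Z) = 4/(Z + (14 + Z²)) = 4/(14 + Z + Z²))
l = 177547 (l = -10660 - 1*(-188207) = -10660 + 188207 = 177547)
z(-499) - l = 4/(14 - 499 + (-499)²) - 1*177547 = 4/(14 - 499 + 249001) - 177547 = 4/248516 - 177547 = 4*(1/248516) - 177547 = 1/62129 - 177547 = -11030817562/62129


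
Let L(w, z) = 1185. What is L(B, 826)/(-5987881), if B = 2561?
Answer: -1185/5987881 ≈ -0.00019790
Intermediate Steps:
L(B, 826)/(-5987881) = 1185/(-5987881) = 1185*(-1/5987881) = -1185/5987881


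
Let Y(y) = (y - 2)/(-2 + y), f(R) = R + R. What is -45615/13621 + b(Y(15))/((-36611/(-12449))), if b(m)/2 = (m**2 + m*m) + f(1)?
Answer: -313468133/498678431 ≈ -0.62860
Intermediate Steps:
f(R) = 2*R
Y(y) = 1 (Y(y) = (-2 + y)/(-2 + y) = 1)
b(m) = 4 + 4*m**2 (b(m) = 2*((m**2 + m*m) + 2*1) = 2*((m**2 + m**2) + 2) = 2*(2*m**2 + 2) = 2*(2 + 2*m**2) = 4 + 4*m**2)
-45615/13621 + b(Y(15))/((-36611/(-12449))) = -45615/13621 + (4 + 4*1**2)/((-36611/(-12449))) = -45615*1/13621 + (4 + 4*1)/((-36611*(-1/12449))) = -45615/13621 + (4 + 4)/(36611/12449) = -45615/13621 + 8*(12449/36611) = -45615/13621 + 99592/36611 = -313468133/498678431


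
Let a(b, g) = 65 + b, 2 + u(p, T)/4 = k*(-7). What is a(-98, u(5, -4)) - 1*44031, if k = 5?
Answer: -44064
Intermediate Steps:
u(p, T) = -148 (u(p, T) = -8 + 4*(5*(-7)) = -8 + 4*(-35) = -8 - 140 = -148)
a(-98, u(5, -4)) - 1*44031 = (65 - 98) - 1*44031 = -33 - 44031 = -44064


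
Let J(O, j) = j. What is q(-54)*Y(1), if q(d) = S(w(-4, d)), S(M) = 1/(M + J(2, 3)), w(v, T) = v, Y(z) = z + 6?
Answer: -7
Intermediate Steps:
Y(z) = 6 + z
S(M) = 1/(3 + M) (S(M) = 1/(M + 3) = 1/(3 + M))
q(d) = -1 (q(d) = 1/(3 - 4) = 1/(-1) = -1)
q(-54)*Y(1) = -(6 + 1) = -1*7 = -7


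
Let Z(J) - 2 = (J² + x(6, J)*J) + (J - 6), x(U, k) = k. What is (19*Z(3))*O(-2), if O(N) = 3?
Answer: 969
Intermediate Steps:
Z(J) = -4 + J + 2*J² (Z(J) = 2 + ((J² + J*J) + (J - 6)) = 2 + ((J² + J²) + (-6 + J)) = 2 + (2*J² + (-6 + J)) = 2 + (-6 + J + 2*J²) = -4 + J + 2*J²)
(19*Z(3))*O(-2) = (19*(-4 + 3 + 2*3²))*3 = (19*(-4 + 3 + 2*9))*3 = (19*(-4 + 3 + 18))*3 = (19*17)*3 = 323*3 = 969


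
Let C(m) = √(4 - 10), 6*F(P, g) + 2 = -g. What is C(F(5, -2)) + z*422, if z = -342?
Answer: -144324 + I*√6 ≈ -1.4432e+5 + 2.4495*I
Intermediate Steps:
F(P, g) = -⅓ - g/6 (F(P, g) = -⅓ + (-g)/6 = -⅓ - g/6)
C(m) = I*√6 (C(m) = √(-6) = I*√6)
C(F(5, -2)) + z*422 = I*√6 - 342*422 = I*√6 - 144324 = -144324 + I*√6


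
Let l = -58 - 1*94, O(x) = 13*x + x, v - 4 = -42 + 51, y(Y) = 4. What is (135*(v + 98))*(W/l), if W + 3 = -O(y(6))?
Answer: 884115/152 ≈ 5816.5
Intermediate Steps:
v = 13 (v = 4 + (-42 + 51) = 4 + 9 = 13)
O(x) = 14*x
W = -59 (W = -3 - 14*4 = -3 - 1*56 = -3 - 56 = -59)
l = -152 (l = -58 - 94 = -152)
(135*(v + 98))*(W/l) = (135*(13 + 98))*(-59/(-152)) = (135*111)*(-59*(-1/152)) = 14985*(59/152) = 884115/152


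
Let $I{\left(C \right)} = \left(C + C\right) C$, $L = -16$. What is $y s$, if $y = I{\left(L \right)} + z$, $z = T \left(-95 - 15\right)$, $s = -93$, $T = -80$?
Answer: $-866016$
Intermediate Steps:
$z = 8800$ ($z = - 80 \left(-95 - 15\right) = \left(-80\right) \left(-110\right) = 8800$)
$I{\left(C \right)} = 2 C^{2}$ ($I{\left(C \right)} = 2 C C = 2 C^{2}$)
$y = 9312$ ($y = 2 \left(-16\right)^{2} + 8800 = 2 \cdot 256 + 8800 = 512 + 8800 = 9312$)
$y s = 9312 \left(-93\right) = -866016$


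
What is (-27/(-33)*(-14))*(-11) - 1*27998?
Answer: -27872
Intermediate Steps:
(-27/(-33)*(-14))*(-11) - 1*27998 = (-27*(-1/33)*(-14))*(-11) - 27998 = ((9/11)*(-14))*(-11) - 27998 = -126/11*(-11) - 27998 = 126 - 27998 = -27872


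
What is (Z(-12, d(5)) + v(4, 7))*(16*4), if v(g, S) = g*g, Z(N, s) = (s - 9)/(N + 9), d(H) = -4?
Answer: 3904/3 ≈ 1301.3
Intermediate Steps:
Z(N, s) = (-9 + s)/(9 + N)
v(g, S) = g²
(Z(-12, d(5)) + v(4, 7))*(16*4) = ((-9 - 4)/(9 - 12) + 4²)*(16*4) = (-13/(-3) + 16)*64 = (-⅓*(-13) + 16)*64 = (13/3 + 16)*64 = (61/3)*64 = 3904/3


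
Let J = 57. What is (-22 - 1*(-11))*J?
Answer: -627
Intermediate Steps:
(-22 - 1*(-11))*J = (-22 - 1*(-11))*57 = (-22 + 11)*57 = -11*57 = -627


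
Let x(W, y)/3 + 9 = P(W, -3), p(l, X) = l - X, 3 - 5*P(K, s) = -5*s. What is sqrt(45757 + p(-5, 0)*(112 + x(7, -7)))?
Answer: 2*sqrt(11342) ≈ 213.00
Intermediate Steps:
P(K, s) = 3/5 + s (P(K, s) = 3/5 - (-1)*s = 3/5 + s)
x(W, y) = -171/5 (x(W, y) = -27 + 3*(3/5 - 3) = -27 + 3*(-12/5) = -27 - 36/5 = -171/5)
sqrt(45757 + p(-5, 0)*(112 + x(7, -7))) = sqrt(45757 + (-5 - 1*0)*(112 - 171/5)) = sqrt(45757 + (-5 + 0)*(389/5)) = sqrt(45757 - 5*389/5) = sqrt(45757 - 389) = sqrt(45368) = 2*sqrt(11342)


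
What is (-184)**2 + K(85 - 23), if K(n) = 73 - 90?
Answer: 33839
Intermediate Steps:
K(n) = -17
(-184)**2 + K(85 - 23) = (-184)**2 - 17 = 33856 - 17 = 33839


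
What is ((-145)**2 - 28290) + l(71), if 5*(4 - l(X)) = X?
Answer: -36376/5 ≈ -7275.2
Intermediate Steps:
l(X) = 4 - X/5
((-145)**2 - 28290) + l(71) = ((-145)**2 - 28290) + (4 - 1/5*71) = (21025 - 28290) + (4 - 71/5) = -7265 - 51/5 = -36376/5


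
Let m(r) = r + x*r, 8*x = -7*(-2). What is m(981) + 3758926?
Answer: 15046495/4 ≈ 3.7616e+6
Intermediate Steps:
x = 7/4 (x = (-7*(-2))/8 = (1/8)*14 = 7/4 ≈ 1.7500)
m(r) = 11*r/4 (m(r) = r + 7*r/4 = 11*r/4)
m(981) + 3758926 = (11/4)*981 + 3758926 = 10791/4 + 3758926 = 15046495/4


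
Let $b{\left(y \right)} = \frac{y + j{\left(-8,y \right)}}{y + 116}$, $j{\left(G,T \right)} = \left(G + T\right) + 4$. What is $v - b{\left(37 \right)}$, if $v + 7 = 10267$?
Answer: $\frac{1569710}{153} \approx 10260.0$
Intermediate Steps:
$v = 10260$ ($v = -7 + 10267 = 10260$)
$j{\left(G,T \right)} = 4 + G + T$
$b{\left(y \right)} = \frac{-4 + 2 y}{116 + y}$ ($b{\left(y \right)} = \frac{y + \left(4 - 8 + y\right)}{y + 116} = \frac{y + \left(-4 + y\right)}{116 + y} = \frac{-4 + 2 y}{116 + y}$)
$v - b{\left(37 \right)} = 10260 - \frac{2 \left(-2 + 37\right)}{116 + 37} = 10260 - 2 \cdot \frac{1}{153} \cdot 35 = 10260 - \frac{70}{153} = \frac{1569710}{153}$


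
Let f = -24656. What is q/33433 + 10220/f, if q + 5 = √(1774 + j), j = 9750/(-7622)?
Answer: -1275405/3075836 + √25746502429/127413163 ≈ -0.41339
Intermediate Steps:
j = -4875/3811 (j = 9750*(-1/7622) = -4875/3811 ≈ -1.2792)
q = -5 + √25746502429/3811 (q = -5 + √(1774 - 4875/3811) = -5 + √(6755839/3811) = -5 + √25746502429/3811 ≈ 37.104)
q/33433 + 10220/f = (-5 + √25746502429/3811)/33433 + 10220/(-24656) = (-5 + √25746502429/3811)*(1/33433) + 10220*(-1/24656) = (-5/33433 + √25746502429/127413163) - 2555/6164 = -1275405/3075836 + √25746502429/127413163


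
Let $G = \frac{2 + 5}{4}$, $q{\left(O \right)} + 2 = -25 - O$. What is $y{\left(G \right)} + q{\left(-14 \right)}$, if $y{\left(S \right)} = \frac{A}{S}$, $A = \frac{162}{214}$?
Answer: $- \frac{9413}{749} \approx -12.567$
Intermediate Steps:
$q{\left(O \right)} = -27 - O$ ($q{\left(O \right)} = -2 - \left(25 + O\right) = -27 - O$)
$G = \frac{7}{4}$ ($G = 7 \cdot \frac{1}{4} = \frac{7}{4} \approx 1.75$)
$A = \frac{81}{107}$ ($A = 162 \cdot \frac{1}{214} = \frac{81}{107} \approx 0.75701$)
$y{\left(S \right)} = \frac{81}{107 S}$
$y{\left(G \right)} + q{\left(-14 \right)} = \frac{81}{107 \cdot \frac{7}{4}} - 13 = \frac{81}{107} \cdot \frac{4}{7} + \left(-27 + 14\right) = \frac{324}{749} - 13 = - \frac{9413}{749}$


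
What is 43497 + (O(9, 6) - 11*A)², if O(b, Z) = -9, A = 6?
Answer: 49122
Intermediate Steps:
43497 + (O(9, 6) - 11*A)² = 43497 + (-9 - 11*6)² = 43497 + (-9 - 66)² = 43497 + (-75)² = 43497 + 5625 = 49122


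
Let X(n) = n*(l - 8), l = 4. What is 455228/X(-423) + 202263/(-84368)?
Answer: 9516111727/35687664 ≈ 266.65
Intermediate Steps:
X(n) = -4*n (X(n) = n*(4 - 8) = n*(-4) = -4*n)
455228/X(-423) + 202263/(-84368) = 455228/((-4*(-423))) + 202263/(-84368) = 455228/1692 + 202263*(-1/84368) = 455228*(1/1692) - 202263/84368 = 113807/423 - 202263/84368 = 9516111727/35687664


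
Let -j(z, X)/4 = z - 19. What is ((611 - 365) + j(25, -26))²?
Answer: 49284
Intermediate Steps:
j(z, X) = 76 - 4*z (j(z, X) = -4*(z - 19) = -4*(-19 + z) = 76 - 4*z)
((611 - 365) + j(25, -26))² = ((611 - 365) + (76 - 4*25))² = (246 + (76 - 100))² = (246 - 24)² = 222² = 49284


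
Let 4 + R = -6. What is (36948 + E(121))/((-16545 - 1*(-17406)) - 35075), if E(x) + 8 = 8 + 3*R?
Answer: -18459/17107 ≈ -1.0790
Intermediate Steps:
R = -10 (R = -4 - 6 = -10)
E(x) = -30 (E(x) = -8 + (8 + 3*(-10)) = -8 + (8 - 30) = -8 - 22 = -30)
(36948 + E(121))/((-16545 - 1*(-17406)) - 35075) = (36948 - 30)/((-16545 - 1*(-17406)) - 35075) = 36918/((-16545 + 17406) - 35075) = 36918/(861 - 35075) = 36918/(-34214) = 36918*(-1/34214) = -18459/17107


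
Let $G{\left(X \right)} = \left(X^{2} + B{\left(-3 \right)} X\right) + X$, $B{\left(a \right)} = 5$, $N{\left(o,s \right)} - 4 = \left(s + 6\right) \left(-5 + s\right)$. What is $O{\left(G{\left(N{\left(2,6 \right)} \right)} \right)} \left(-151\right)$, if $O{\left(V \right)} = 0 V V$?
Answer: $0$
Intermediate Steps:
$N{\left(o,s \right)} = 4 + \left(-5 + s\right) \left(6 + s\right)$ ($N{\left(o,s \right)} = 4 + \left(s + 6\right) \left(-5 + s\right) = 4 + \left(6 + s\right) \left(-5 + s\right) = 4 + \left(-5 + s\right) \left(6 + s\right)$)
$G{\left(X \right)} = X^{2} + 6 X$ ($G{\left(X \right)} = \left(X^{2} + 5 X\right) + X = X^{2} + 6 X$)
$O{\left(V \right)} = 0$ ($O{\left(V \right)} = 0 V = 0$)
$O{\left(G{\left(N{\left(2,6 \right)} \right)} \right)} \left(-151\right) = 0 \left(-151\right) = 0$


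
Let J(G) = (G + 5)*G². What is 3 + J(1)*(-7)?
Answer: -39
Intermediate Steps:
J(G) = G²*(5 + G) (J(G) = (5 + G)*G² = G²*(5 + G))
3 + J(1)*(-7) = 3 + (1²*(5 + 1))*(-7) = 3 + (1*6)*(-7) = 3 + 6*(-7) = 3 - 42 = -39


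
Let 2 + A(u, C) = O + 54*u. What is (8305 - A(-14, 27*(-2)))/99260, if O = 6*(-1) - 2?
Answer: 9071/99260 ≈ 0.091386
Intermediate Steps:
O = -8 (O = -6 - 2 = -8)
A(u, C) = -10 + 54*u (A(u, C) = -2 + (-8 + 54*u) = -10 + 54*u)
(8305 - A(-14, 27*(-2)))/99260 = (8305 - (-10 + 54*(-14)))/99260 = (8305 - (-10 - 756))*(1/99260) = (8305 - 1*(-766))*(1/99260) = (8305 + 766)*(1/99260) = 9071*(1/99260) = 9071/99260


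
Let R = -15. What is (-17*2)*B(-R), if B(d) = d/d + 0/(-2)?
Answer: -34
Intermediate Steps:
B(d) = 1 (B(d) = 1 + 0*(-½) = 1 + 0 = 1)
(-17*2)*B(-R) = -17*2*1 = -34*1 = -34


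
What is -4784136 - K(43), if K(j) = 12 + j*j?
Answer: -4785997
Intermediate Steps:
K(j) = 12 + j**2
-4784136 - K(43) = -4784136 - (12 + 43**2) = -4784136 - (12 + 1849) = -4784136 - 1*1861 = -4784136 - 1861 = -4785997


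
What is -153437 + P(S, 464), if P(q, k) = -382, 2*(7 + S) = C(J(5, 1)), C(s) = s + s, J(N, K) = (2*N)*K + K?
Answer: -153819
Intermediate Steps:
J(N, K) = K + 2*K*N (J(N, K) = 2*K*N + K = K + 2*K*N)
C(s) = 2*s
S = 4 (S = -7 + (2*(1*(1 + 2*5)))/2 = -7 + (2*(1*(1 + 10)))/2 = -7 + (2*(1*11))/2 = -7 + (2*11)/2 = -7 + (½)*22 = -7 + 11 = 4)
-153437 + P(S, 464) = -153437 - 382 = -153819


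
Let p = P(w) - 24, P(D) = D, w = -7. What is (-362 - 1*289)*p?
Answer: 20181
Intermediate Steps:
p = -31 (p = -7 - 24 = -31)
(-362 - 1*289)*p = (-362 - 1*289)*(-31) = (-362 - 289)*(-31) = -651*(-31) = 20181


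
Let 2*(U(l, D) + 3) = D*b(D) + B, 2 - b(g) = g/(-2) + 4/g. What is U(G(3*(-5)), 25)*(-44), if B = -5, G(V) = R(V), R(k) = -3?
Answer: -7645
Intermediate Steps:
G(V) = -3
b(g) = 2 + g/2 - 4/g (b(g) = 2 - (g/(-2) + 4/g) = 2 - (g*(-½) + 4/g) = 2 - (-g/2 + 4/g) = 2 - (4/g - g/2) = 2 + (g/2 - 4/g) = 2 + g/2 - 4/g)
U(l, D) = -11/2 + D*(2 + D/2 - 4/D)/2 (U(l, D) = -3 + (D*(2 + D/2 - 4/D) - 5)/2 = -3 + (-5 + D*(2 + D/2 - 4/D))/2 = -3 + (-5/2 + D*(2 + D/2 - 4/D)/2) = -11/2 + D*(2 + D/2 - 4/D)/2)
U(G(3*(-5)), 25)*(-44) = (-15/2 + (¼)*25*(4 + 25))*(-44) = (-15/2 + (¼)*25*29)*(-44) = (-15/2 + 725/4)*(-44) = (695/4)*(-44) = -7645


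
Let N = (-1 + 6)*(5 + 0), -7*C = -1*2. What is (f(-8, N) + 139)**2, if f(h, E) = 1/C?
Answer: 81225/4 ≈ 20306.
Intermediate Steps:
C = 2/7 (C = -(-1)*2/7 = -1/7*(-2) = 2/7 ≈ 0.28571)
N = 25 (N = 5*5 = 25)
f(h, E) = 7/2 (f(h, E) = 1/(2/7) = 7/2)
(f(-8, N) + 139)**2 = (7/2 + 139)**2 = (285/2)**2 = 81225/4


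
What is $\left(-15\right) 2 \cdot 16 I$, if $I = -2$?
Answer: $960$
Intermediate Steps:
$\left(-15\right) 2 \cdot 16 I = \left(-15\right) 2 \cdot 16 \left(-2\right) = \left(-30\right) 16 \left(-2\right) = \left(-480\right) \left(-2\right) = 960$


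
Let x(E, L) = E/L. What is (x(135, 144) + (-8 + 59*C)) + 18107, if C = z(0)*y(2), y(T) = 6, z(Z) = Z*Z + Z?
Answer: 289599/16 ≈ 18100.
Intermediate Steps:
z(Z) = Z + Z² (z(Z) = Z² + Z = Z + Z²)
C = 0 (C = (0*(1 + 0))*6 = (0*1)*6 = 0*6 = 0)
(x(135, 144) + (-8 + 59*C)) + 18107 = (135/144 + (-8 + 59*0)) + 18107 = (135*(1/144) + (-8 + 0)) + 18107 = (15/16 - 8) + 18107 = -113/16 + 18107 = 289599/16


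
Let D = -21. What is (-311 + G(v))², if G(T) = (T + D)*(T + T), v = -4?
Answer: 12321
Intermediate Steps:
G(T) = 2*T*(-21 + T) (G(T) = (T - 21)*(T + T) = (-21 + T)*(2*T) = 2*T*(-21 + T))
(-311 + G(v))² = (-311 + 2*(-4)*(-21 - 4))² = (-311 + 2*(-4)*(-25))² = (-311 + 200)² = (-111)² = 12321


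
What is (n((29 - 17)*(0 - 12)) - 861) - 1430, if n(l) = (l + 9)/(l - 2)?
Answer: -334351/146 ≈ -2290.1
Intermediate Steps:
n(l) = (9 + l)/(-2 + l)
(n((29 - 17)*(0 - 12)) - 861) - 1430 = ((9 + (29 - 17)*(0 - 12))/(-2 + (29 - 17)*(0 - 12)) - 861) - 1430 = ((9 + 12*(-12))/(-2 + 12*(-12)) - 861) - 1430 = ((9 - 144)/(-2 - 144) - 861) - 1430 = (-135/(-146) - 861) - 1430 = (-1/146*(-135) - 861) - 1430 = (135/146 - 861) - 1430 = -125571/146 - 1430 = -334351/146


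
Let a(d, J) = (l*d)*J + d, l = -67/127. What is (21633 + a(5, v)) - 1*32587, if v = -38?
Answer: -1377793/127 ≈ -10849.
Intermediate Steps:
l = -67/127 (l = -67*1/127 = -67/127 ≈ -0.52756)
a(d, J) = d - 67*J*d/127 (a(d, J) = (-67*d/127)*J + d = -67*J*d/127 + d = d - 67*J*d/127)
(21633 + a(5, v)) - 1*32587 = (21633 + (1/127)*5*(127 - 67*(-38))) - 1*32587 = (21633 + (1/127)*5*(127 + 2546)) - 32587 = (21633 + (1/127)*5*2673) - 32587 = (21633 + 13365/127) - 32587 = 2760756/127 - 32587 = -1377793/127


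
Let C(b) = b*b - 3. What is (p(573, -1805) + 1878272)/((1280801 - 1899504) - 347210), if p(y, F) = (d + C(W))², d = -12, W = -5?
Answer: -626124/321971 ≈ -1.9447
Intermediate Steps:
C(b) = -3 + b² (C(b) = b² - 3 = -3 + b²)
p(y, F) = 100 (p(y, F) = (-12 + (-3 + (-5)²))² = (-12 + (-3 + 25))² = (-12 + 22)² = 10² = 100)
(p(573, -1805) + 1878272)/((1280801 - 1899504) - 347210) = (100 + 1878272)/((1280801 - 1899504) - 347210) = 1878372/(-618703 - 347210) = 1878372/(-965913) = 1878372*(-1/965913) = -626124/321971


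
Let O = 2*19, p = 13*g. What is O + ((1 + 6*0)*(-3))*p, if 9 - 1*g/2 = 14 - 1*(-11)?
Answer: 1286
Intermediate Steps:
g = -32 (g = 18 - 2*(14 - 1*(-11)) = 18 - 2*(14 + 11) = 18 - 2*25 = 18 - 50 = -32)
p = -416 (p = 13*(-32) = -416)
O = 38
O + ((1 + 6*0)*(-3))*p = 38 + ((1 + 6*0)*(-3))*(-416) = 38 + ((1 + 0)*(-3))*(-416) = 38 + (1*(-3))*(-416) = 38 - 3*(-416) = 38 + 1248 = 1286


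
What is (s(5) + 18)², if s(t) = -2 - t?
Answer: 121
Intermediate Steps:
(s(5) + 18)² = ((-2 - 1*5) + 18)² = ((-2 - 5) + 18)² = (-7 + 18)² = 11² = 121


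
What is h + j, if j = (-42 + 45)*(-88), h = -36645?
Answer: -36909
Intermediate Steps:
j = -264 (j = 3*(-88) = -264)
h + j = -36645 - 264 = -36909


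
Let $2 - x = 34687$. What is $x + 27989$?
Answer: $-6696$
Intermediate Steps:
$x = -34685$ ($x = 2 - 34687 = -34685$)
$x + 27989 = -34685 + 27989 = -6696$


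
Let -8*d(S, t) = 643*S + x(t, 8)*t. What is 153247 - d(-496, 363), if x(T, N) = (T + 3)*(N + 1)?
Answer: 1051385/4 ≈ 2.6285e+5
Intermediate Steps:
x(T, N) = (1 + N)*(3 + T) (x(T, N) = (3 + T)*(1 + N) = (1 + N)*(3 + T))
d(S, t) = -643*S/8 - t*(27 + 9*t)/8 (d(S, t) = -(643*S + (3 + t + 3*8 + 8*t)*t)/8 = -(643*S + (3 + t + 24 + 8*t)*t)/8 = -(643*S + (27 + 9*t)*t)/8 = -(643*S + t*(27 + 9*t))/8 = -643*S/8 - t*(27 + 9*t)/8)
153247 - d(-496, 363) = 153247 - (-643/8*(-496) - 9/8*363*(3 + 363)) = 153247 - (39866 - 9/8*363*366) = 153247 - (39866 - 597861/4) = 153247 - 1*(-438397/4) = 153247 + 438397/4 = 1051385/4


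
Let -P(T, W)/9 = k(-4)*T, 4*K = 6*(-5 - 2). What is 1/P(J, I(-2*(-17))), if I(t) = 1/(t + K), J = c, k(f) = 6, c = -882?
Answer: 1/47628 ≈ 2.0996e-5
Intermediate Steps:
K = -21/2 (K = (6*(-5 - 2))/4 = (6*(-7))/4 = (¼)*(-42) = -21/2 ≈ -10.500)
J = -882
I(t) = 1/(-21/2 + t) (I(t) = 1/(t - 21/2) = 1/(-21/2 + t))
P(T, W) = -54*T
1/P(J, I(-2*(-17))) = 1/(-54*(-882)) = 1/47628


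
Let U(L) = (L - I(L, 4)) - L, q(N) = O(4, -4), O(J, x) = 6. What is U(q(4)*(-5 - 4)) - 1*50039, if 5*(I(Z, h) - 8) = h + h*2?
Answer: -250247/5 ≈ -50049.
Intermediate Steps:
q(N) = 6
I(Z, h) = 8 + 3*h/5 (I(Z, h) = 8 + (h + h*2)/5 = 8 + (h + 2*h)/5 = 8 + (3*h)/5 = 8 + 3*h/5)
U(L) = -52/5 (U(L) = (L - (8 + (⅗)*4)) - L = (L - (8 + 12/5)) - L = (L - 1*52/5) - L = (L - 52/5) - L = (-52/5 + L) - L = -52/5)
U(q(4)*(-5 - 4)) - 1*50039 = -52/5 - 1*50039 = -52/5 - 50039 = -250247/5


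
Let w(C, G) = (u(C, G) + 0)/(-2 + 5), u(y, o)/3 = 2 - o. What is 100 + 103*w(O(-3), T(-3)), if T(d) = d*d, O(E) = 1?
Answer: -621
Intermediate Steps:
u(y, o) = 6 - 3*o (u(y, o) = 3*(2 - o) = 6 - 3*o)
T(d) = d²
w(C, G) = 2 - G (w(C, G) = ((6 - 3*G) + 0)/(-2 + 5) = (6 - 3*G)/3 = (6 - 3*G)*(⅓) = 2 - G)
100 + 103*w(O(-3), T(-3)) = 100 + 103*(2 - 1*(-3)²) = 100 + 103*(2 - 1*9) = 100 + 103*(2 - 9) = 100 + 103*(-7) = 100 - 721 = -621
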